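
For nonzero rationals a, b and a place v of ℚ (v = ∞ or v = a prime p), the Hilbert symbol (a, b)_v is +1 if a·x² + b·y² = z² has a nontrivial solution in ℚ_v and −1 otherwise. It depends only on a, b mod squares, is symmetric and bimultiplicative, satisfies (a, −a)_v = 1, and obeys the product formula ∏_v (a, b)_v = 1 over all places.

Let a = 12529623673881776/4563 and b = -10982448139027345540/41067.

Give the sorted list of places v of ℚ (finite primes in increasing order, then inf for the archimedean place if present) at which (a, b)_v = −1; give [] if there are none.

[3, 5, 17, 31]

(a, b) ≡ (2697, -1190595) mod (ℚ^×)²; places V = {2, 3, 5, 7, 11, 13, 17, 23, 29, 31, ∞}.
(a,b)_5: α=0, u≡2; β=1, v≡1 (mod 5); (2|5)=-1, (1|5)=+1; sign (−1)^0·-1^1·+1^0 = -1.
(a,b)_∞: sgn(2697)=+, sgn(-1190595)=−, so +1.
(a,b)_3: α=-3, u≡2; β=-5, v≡2 (mod 3); (2|3)=-1, (2|3)=-1; sign (−1)^1·-1^-5·-1^-3 = -1.
(a,b)_23: α=2, u≡3; β=3, v≡8 (mod 23); (3|23)=+1, (8|23)=+1; sign (−1)^0·+1^3·+1^2 = +1.
(a,b)_17: α=2, u≡11; β=3, v≡7 (mod 17); (11|17)=-1, (7|17)=-1; sign (−1)^0·-1^3·-1^2 = -1.
(a,b)_7: α=2, u≡4; β=3, v≡2 (mod 7); (4|7)=+1, (2|7)=+1; sign (−1)^0·+1^3·+1^2 = +1.
(a,b)_11: α=2, u≡10; β=0, v≡3 (mod 11); (10|11)=-1, (3|11)=+1; sign (−1)^0·-1^0·+1^2 = +1.
(a,b)_31: α=3, u≡25; β=4, v≡13 (mod 31); (25|31)=+1, (13|31)=-1; sign (−1)^0·+1^4·-1^3 = -1.
(a,b)_29: α=1, u≡1; β=1, v≡1 (mod 29); (1|29)=+1, (1|29)=+1; sign (−1)^0·+1^1·+1^1 = +1.
(a,b)_2: α=4, β=2; u≡1, v≡5 (mod 8); ε(u)ε(v)=0·0, αω(v)=4·1, βω(u)=2·0; sum ≡ 0  ⇒  +1.
(a,b)_13: α=-2, u≡7; β=-2, v≡10 (mod 13); (7|13)=-1, (10|13)=+1; sign (−1)^0·-1^-2·+1^-2 = +1.
Ram(2697, -1190595) = {3, 5, 17, 31}; no ℚ_3-point on the conic.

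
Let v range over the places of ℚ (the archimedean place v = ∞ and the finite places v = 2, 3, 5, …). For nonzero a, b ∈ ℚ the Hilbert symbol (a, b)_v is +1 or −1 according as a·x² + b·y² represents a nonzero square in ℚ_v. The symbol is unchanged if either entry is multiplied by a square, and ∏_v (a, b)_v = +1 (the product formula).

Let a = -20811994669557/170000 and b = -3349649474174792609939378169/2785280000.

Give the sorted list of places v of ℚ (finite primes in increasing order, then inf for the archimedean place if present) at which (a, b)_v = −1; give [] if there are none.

[2, 17, 19, inf]

(a, b) ≡ (-2261, -2737) mod (ℚ^×)²; places V = {2, 3, 5, 7, 13, 17, 19, 23, ∞}.
(a,b)_17: α=-1, u≡12; β=-1, v≡2 (mod 17); (12|17)=-1, (2|17)=+1; sign (−1)^0·-1^-1·+1^-1 = -1.
(a,b)_2: α=-4, β=-18; u≡3, v≡7 (mod 8); ε(u)ε(v)=1·1, αω(v)=-4·0, βω(u)=-18·1; sum ≡ 1  ⇒  -1.
(a,b)_∞: sgn(-2261)=−, sgn(-2737)=−, so -1.
(a,b)_7: α=5, u≡3; β=7, v≡2 (mod 7); (3|7)=-1, (2|7)=+1; sign (−1)^1·-1^7·+1^5 = +1.
(a,b)_19: α=1, u≡10; β=4, v≡14 (mod 19); (10|19)=-1, (14|19)=-1; sign (−1)^0·-1^4·-1^1 = -1.
(a,b)_13: α=2, u≡9; β=6, v≡6 (mod 13); (9|13)=+1, (6|13)=-1; sign (−1)^0·+1^6·-1^2 = +1.
(a,b)_23: α=2, u≡8; β=3, v≡19 (mod 23); (8|23)=+1, (19|23)=-1; sign (−1)^0·+1^3·-1^2 = +1.
(a,b)_5: α=-4, u≡4; β=-4, v≡2 (mod 5); (4|5)=+1, (2|5)=-1; sign (−1)^0·+1^-4·-1^-4 = +1.
(a,b)_3: α=6, u≡1; β=12, v≡2 (mod 3); (1|3)=+1, (2|3)=-1; sign (−1)^0·+1^12·-1^6 = +1.
Ram(-2261, -2737) = {2, 17, 19, ∞}; no ℚ_2-point on the conic.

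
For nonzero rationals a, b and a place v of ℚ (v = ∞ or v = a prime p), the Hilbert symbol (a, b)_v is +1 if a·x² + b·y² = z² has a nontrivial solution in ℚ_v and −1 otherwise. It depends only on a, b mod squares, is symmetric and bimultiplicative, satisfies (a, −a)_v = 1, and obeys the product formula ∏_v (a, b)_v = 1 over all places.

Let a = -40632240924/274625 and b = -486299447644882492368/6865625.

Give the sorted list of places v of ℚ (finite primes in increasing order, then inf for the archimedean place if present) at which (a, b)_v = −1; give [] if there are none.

Mod squares: a ≡ -20735, b ≡ -62205. Check v ∈ {∞, 2, 3, 5, 11, 13, 19, 29}.
v=11: a=11^3·(≡8), b=11^7·(≡2) mod 11; (8|11)=-1, (2|11)=-1; (−1)^{3·7·5}·(-1)^7·(-1)^3 = -1.
v=13: a=13^-3·(≡3), b=13^-3·(≡9) mod 13; (3|13)=+1, (9|13)=+1; (−1)^{-3·-3·6}·(+1)^-3·(+1)^-3 = +1.
v=∞: -20735 < 0 and -62205 < 0  ⇒  (a,b)_∞ = -1.
v=19: a=19^2·(≡14), b=19^2·(≡5) mod 19; (14|19)=-1, (5|19)=+1; (−1)^{2·2·9}·(-1)^2·(+1)^2 = +1.
v=2: v_2(a)=2, v_2(b)=4; units ≡ 1, 3 (mod 8); ε·ε+αω+βω = 0·1+2·1+4·0 ≡ 0  ⇒  (a,b)_2 = +1.
v=3: a=3^6·(≡1), b=3^11·(≡1) mod 3; (1|3)=+1, (1|3)=+1; (−1)^{6·11·1}·(+1)^11·(+1)^6 = +1.
v=5: a=5^-3·(≡3), b=5^-5·(≡1) mod 5; (3|5)=-1, (1|5)=+1; (−1)^{-3·-5·2}·(-1)^-5·(+1)^-3 = -1.
v=29: a=29^1·(≡26), b=29^3·(≡13) mod 29; (26|29)=-1, (13|29)=+1; (−1)^{1·3·14}·(-1)^3·(+1)^1 = -1.
|Ram(-20735, -62205)| = 4, even; anisotropic at {5, 11, 29, ∞}.

[5, 11, 29, inf]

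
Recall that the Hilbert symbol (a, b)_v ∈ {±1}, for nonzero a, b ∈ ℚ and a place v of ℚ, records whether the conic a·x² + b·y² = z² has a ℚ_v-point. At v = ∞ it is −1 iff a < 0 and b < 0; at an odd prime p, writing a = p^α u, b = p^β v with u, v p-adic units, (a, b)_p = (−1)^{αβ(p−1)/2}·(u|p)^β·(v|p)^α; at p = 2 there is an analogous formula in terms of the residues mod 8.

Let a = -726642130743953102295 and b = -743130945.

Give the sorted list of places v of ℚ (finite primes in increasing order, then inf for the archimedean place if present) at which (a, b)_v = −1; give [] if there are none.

[19, 41, 43, inf]

Mod squares: a ≡ -3655, b ≡ -82570105. Check v ∈ {∞, 2, 3, 5, 17, 19, 29, 41, 43}.
v=19: a=19^2·(≡14), b=19^1·(≡10) mod 19; (14|19)=-1, (10|19)=-1; (−1)^{2·1·9}·(-1)^1·(-1)^2 = -1.
v=2: v_2(a)=0, v_2(b)=0; units ≡ 1, 7 (mod 8); ε·ε+αω+βω = 0·1+0·0+0·0 ≡ 0  ⇒  (a,b)_2 = +1.
v=17: a=17^3·(≡5), b=17^1·(≡11) mod 17; (5|17)=-1, (11|17)=-1; (−1)^{3·1·8}·(-1)^1·(-1)^3 = +1.
v=29: a=29^2·(≡16), b=29^1·(≡7) mod 29; (16|29)=+1, (7|29)=+1; (−1)^{2·1·14}·(+1)^1·(+1)^2 = +1.
v=∞: -3655 < 0 and -82570105 < 0  ⇒  (a,b)_∞ = -1.
v=43: a=43^3·(≡38), b=43^1·(≡15) mod 43; (38|43)=+1, (15|43)=+1; (−1)^{3·1·21}·(+1)^1·(+1)^3 = -1.
v=41: a=41^2·(≡35), b=41^1·(≡12) mod 41; (35|41)=-1, (12|41)=-1; (−1)^{2·1·20}·(-1)^1·(-1)^2 = -1.
v=5: a=5^1·(≡1), b=5^1·(≡1) mod 5; (1|5)=+1, (1|5)=+1; (−1)^{1·1·2}·(+1)^1·(+1)^1 = +1.
v=3: a=3^6·(≡2), b=3^2·(≡2) mod 3; (2|3)=-1, (2|3)=-1; (−1)^{6·2·1}·(-1)^2·(-1)^6 = +1.
|Ram(-3655, -82570105)| = 4, even; anisotropic at {19, 41, 43, ∞}.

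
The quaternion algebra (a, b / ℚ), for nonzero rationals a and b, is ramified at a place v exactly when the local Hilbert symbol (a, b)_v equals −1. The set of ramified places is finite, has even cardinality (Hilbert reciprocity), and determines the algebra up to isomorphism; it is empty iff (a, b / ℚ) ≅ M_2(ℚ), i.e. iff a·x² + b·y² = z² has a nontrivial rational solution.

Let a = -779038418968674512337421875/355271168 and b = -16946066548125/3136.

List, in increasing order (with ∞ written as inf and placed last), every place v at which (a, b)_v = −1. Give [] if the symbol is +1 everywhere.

[2, 5, 11, inf]

Mod squares: a ≡ -390, b ≡ -2717. Check v ∈ {∞, 2, 3, 5, 7, 11, 13, 17, 19, 23}.
v=13: a=13^5·(≡1), b=13^3·(≡12) mod 13; (1|13)=+1, (12|13)=+1; (−1)^{5·3·6}·(+1)^3·(+1)^5 = +1.
v=∞: -390 < 0 and -2717 < 0  ⇒  (a,b)_∞ = -1.
v=19: a=19^2·(≡9), b=19^1·(≡6) mod 19; (9|19)=+1, (6|19)=+1; (−1)^{2·1·9}·(+1)^1·(+1)^2 = +1.
v=2: v_2(a)=-9, v_2(b)=-6; units ≡ 5, 3 (mod 8); ε·ε+αω+βω = 0·1+-9·1+-6·1 ≡ 1  ⇒  (a,b)_2 = -1.
v=7: a=7^-4·(≡2), b=7^-2·(≡6) mod 7; (2|7)=+1, (6|7)=-1; (−1)^{-4·-2·3}·(+1)^-2·(-1)^-4 = +1.
v=23: a=23^2·(≡2), b=23^0·(≡19) mod 23; (2|23)=+1, (19|23)=-1; (−1)^{2·0·11}·(+1)^0·(-1)^2 = +1.
v=5: a=5^7·(≡2), b=5^4·(≡3) mod 5; (2|5)=-1, (3|5)=-1; (−1)^{7·4·2}·(-1)^4·(-1)^7 = -1.
v=11: a=11^2·(≡2), b=11^1·(≡7) mod 11; (2|11)=-1, (7|11)=-1; (−1)^{2·1·5}·(-1)^1·(-1)^2 = -1.
v=3: a=3^19·(≡2), b=3^10·(≡1) mod 3; (2|3)=-1, (1|3)=+1; (−1)^{19·10·1}·(-1)^10·(+1)^19 = +1.
v=17: a=17^-2·(≡1), b=17^0·(≡12) mod 17; (1|17)=+1, (12|17)=-1; (−1)^{-2·0·8}·(+1)^0·(-1)^-2 = +1.
Ram(-390, -2717) = {2, 5, 11, ∞}; no ℚ_2-point on the conic.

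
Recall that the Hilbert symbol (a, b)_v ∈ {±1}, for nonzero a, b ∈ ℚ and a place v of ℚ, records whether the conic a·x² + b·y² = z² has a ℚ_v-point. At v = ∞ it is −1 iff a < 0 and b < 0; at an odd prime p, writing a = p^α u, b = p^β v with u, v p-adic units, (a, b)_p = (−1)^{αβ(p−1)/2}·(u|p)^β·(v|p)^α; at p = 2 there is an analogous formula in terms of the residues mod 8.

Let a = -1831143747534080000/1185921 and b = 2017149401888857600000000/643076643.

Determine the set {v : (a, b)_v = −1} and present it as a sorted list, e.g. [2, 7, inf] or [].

[2, 7, 13, 23]

Mod squares: a ≡ -2, b ≡ 238602. Check v ∈ {∞, 2, 3, 5, 7, 11, 13, 17, 19, 23}.
v=19: a=19^2·(≡7), b=19^1·(≡12) mod 19; (7|19)=+1, (12|19)=-1; (−1)^{2·1·9}·(+1)^1·(-1)^2 = +1.
v=17: a=17^2·(≡13), b=17^2·(≡6) mod 17; (13|17)=+1, (6|17)=-1; (−1)^{2·2·8}·(+1)^2·(-1)^2 = +1.
v=23: a=23^4·(≡7), b=23^5·(≡8) mod 23; (7|23)=-1, (8|23)=+1; (−1)^{4·5·11}·(-1)^5·(+1)^4 = -1.
v=13: a=13^0·(≡2), b=13^1·(≡7) mod 13; (2|13)=-1, (7|13)=-1; (−1)^{0·1·6}·(-1)^1·(-1)^0 = -1.
v=11: a=11^-4·(≡3), b=11^-8·(≡4) mod 11; (3|11)=+1, (4|11)=+1; (−1)^{-4·-8·5}·(+1)^-8·(+1)^-4 = +1.
v=3: a=3^-4·(≡1), b=3^-1·(≡1) mod 3; (1|3)=+1, (1|3)=+1; (−1)^{-4·-1·1}·(+1)^-1·(+1)^-4 = +1.
v=∞: -2 < 0 and 238602 > 0  ⇒  (a,b)_∞ = +1.
v=5: a=5^4·(≡2), b=5^8·(≡2) mod 5; (2|5)=-1, (2|5)=-1; (−1)^{4·8·2}·(-1)^8·(-1)^4 = +1.
v=2: v_2(a)=11, v_2(b)=15; units ≡ 7, 5 (mod 8); ε·ε+αω+βω = 1·0+11·1+15·0 ≡ 1  ⇒  (a,b)_2 = -1.
v=7: a=7^2·(≡6), b=7^3·(≡6) mod 7; (6|7)=-1, (6|7)=-1; (−1)^{2·3·3}·(-1)^3·(-1)^2 = -1.
Ram(-2, 238602) = {2, 7, 13, 23}; no ℚ_2-point on the conic.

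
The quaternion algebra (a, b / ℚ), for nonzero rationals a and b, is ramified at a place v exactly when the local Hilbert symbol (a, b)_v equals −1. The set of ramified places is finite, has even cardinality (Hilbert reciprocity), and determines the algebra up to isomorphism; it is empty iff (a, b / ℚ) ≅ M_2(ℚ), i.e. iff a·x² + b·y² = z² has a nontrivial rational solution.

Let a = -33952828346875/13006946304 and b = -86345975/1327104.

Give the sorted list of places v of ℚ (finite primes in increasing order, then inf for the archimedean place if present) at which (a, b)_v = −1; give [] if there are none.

Mod squares: a ≡ -64595155, b ≡ -11951. Check v ∈ {∞, 2, 3, 5, 11, 17, 19, 23, 29, 37, 47}.
v=11: a=11^-2·(≡8), b=11^0·(≡6) mod 11; (8|11)=-1, (6|11)=-1; (−1)^{-2·0·5}·(-1)^0·(-1)^-2 = +1.
v=5: a=5^5·(≡1), b=5^2·(≡4) mod 5; (1|5)=+1, (4|5)=+1; (−1)^{5·2·2}·(+1)^2·(+1)^5 = +1.
v=47: a=47^1·(≡12), b=47^0·(≡18) mod 47; (12|47)=+1, (18|47)=+1; (−1)^{1·0·23}·(+1)^0·(+1)^1 = +1.
v=29: a=29^2·(≡1), b=29^0·(≡27) mod 29; (1|29)=+1, (27|29)=-1; (−1)^{2·0·14}·(+1)^0·(-1)^2 = +1.
v=17: a=17^1·(≡10), b=17^3·(≡14) mod 17; (10|17)=-1, (14|17)=-1; (−1)^{1·3·8}·(-1)^3·(-1)^1 = +1.
v=37: a=37^1·(≡25), b=37^1·(≡4) mod 37; (25|37)=+1, (4|37)=+1; (−1)^{1·1·18}·(+1)^1·(+1)^1 = +1.
v=19: a=19^1·(≡17), b=19^1·(≡6) mod 19; (17|19)=+1, (6|19)=+1; (−1)^{1·1·9}·(+1)^1·(+1)^1 = -1.
v=∞: -64595155 < 0 and -11951 < 0  ⇒  (a,b)_∞ = -1.
v=2: v_2(a)=-14, v_2(b)=-14; units ≡ 5, 1 (mod 8); ε·ε+αω+βω = 0·0+-14·0+-14·1 ≡ 0  ⇒  (a,b)_2 = +1.
v=3: a=3^-8·(≡2), b=3^-4·(≡1) mod 3; (2|3)=-1, (1|3)=+1; (−1)^{-8·-4·1}·(-1)^-4·(+1)^-8 = +1.
v=23: a=23^1·(≡11), b=23^0·(≡1) mod 23; (11|23)=-1, (1|23)=+1; (−1)^{1·0·11}·(-1)^0·(+1)^1 = +1.
(-64595155, -11951 / ℚ) ramifies at {19, ∞}: a division algebra.

[19, inf]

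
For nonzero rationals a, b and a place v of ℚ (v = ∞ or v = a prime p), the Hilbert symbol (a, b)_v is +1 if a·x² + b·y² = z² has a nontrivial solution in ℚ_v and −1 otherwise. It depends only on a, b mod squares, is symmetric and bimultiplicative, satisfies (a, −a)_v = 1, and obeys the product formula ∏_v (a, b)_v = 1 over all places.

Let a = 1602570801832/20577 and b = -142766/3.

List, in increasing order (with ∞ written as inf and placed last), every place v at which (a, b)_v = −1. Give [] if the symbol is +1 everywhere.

[3, 17]

Mod squares: a ≡ 25194, b ≡ -1482. Check v ∈ {∞, 2, 3, 7, 11, 13, 17, 19, 23}.
v=7: a=7^2·(≡2), b=7^0·(≡2) mod 7; (2|7)=+1, (2|7)=+1; (−1)^{2·0·3}·(+1)^0·(+1)^2 = +1.
v=13: a=13^1·(≡10), b=13^1·(≡1) mod 13; (10|13)=+1, (1|13)=+1; (−1)^{1·1·6}·(+1)^1·(+1)^1 = +1.
v=∞: 25194 > 0 and -1482 < 0  ⇒  (a,b)_∞ = +1.
v=3: a=3^-1·(≡1), b=3^-1·(≡1) mod 3; (1|3)=+1, (1|3)=+1; (−1)^{-1·-1·1}·(+1)^-1·(+1)^-1 = -1.
v=17: a=17^3·(≡5), b=17^2·(≡11) mod 17; (5|17)=-1, (11|17)=-1; (−1)^{3·2·8}·(-1)^2·(-1)^3 = -1.
v=2: v_2(a)=3, v_2(b)=1; units ≡ 5, 3 (mod 8); ε·ε+αω+βω = 0·1+3·1+1·1 ≡ 0  ⇒  (a,b)_2 = +1.
v=11: a=11^2·(≡3), b=11^0·(≡1) mod 11; (3|11)=+1, (1|11)=+1; (−1)^{2·0·5}·(+1)^0·(+1)^2 = +1.
v=19: a=19^-3·(≡15), b=19^1·(≡16) mod 19; (15|19)=-1, (16|19)=+1; (−1)^{-3·1·9}·(-1)^1·(+1)^-3 = +1.
v=23: a=23^2·(≡13), b=23^0·(≡6) mod 23; (13|23)=+1, (6|23)=+1; (−1)^{2·0·11}·(+1)^0·(+1)^2 = +1.
(25194, -1482 / ℚ) ramifies at {3, 17}: a division algebra.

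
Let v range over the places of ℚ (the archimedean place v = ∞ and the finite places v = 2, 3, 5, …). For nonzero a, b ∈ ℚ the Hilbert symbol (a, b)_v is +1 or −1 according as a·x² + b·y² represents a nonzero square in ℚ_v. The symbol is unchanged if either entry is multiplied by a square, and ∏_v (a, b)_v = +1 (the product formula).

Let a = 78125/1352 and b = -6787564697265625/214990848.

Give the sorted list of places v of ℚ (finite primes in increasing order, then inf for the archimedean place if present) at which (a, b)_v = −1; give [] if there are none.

[2, 5, 7, 29]

Mod squares: a ≡ 10, b ≡ -1134770. Check v ∈ {∞, 2, 3, 5, 7, 13, 29, 43}.
v=13: a=13^-2·(≡1), b=13^1·(≡11) mod 13; (1|13)=+1, (11|13)=-1; (−1)^{-2·1·6}·(+1)^1·(-1)^-2 = +1.
v=43: a=43^0·(≡11), b=43^1·(≡2) mod 43; (11|43)=+1, (2|43)=-1; (−1)^{0·1·21}·(+1)^1·(-1)^0 = +1.
v=3: a=3^0·(≡1), b=3^-8·(≡1) mod 3; (1|3)=+1, (1|3)=+1; (−1)^{0·-8·1}·(+1)^-8·(+1)^0 = +1.
v=5: a=5^7·(≡3), b=5^13·(≡4) mod 5; (3|5)=-1, (4|5)=+1; (−1)^{7·13·2}·(-1)^13·(+1)^7 = -1.
v=29: a=29^0·(≡8), b=29^1·(≡16) mod 29; (8|29)=-1, (16|29)=+1; (−1)^{0·1·14}·(-1)^1·(+1)^0 = -1.
v=7: a=7^0·(≡5), b=7^3·(≡6) mod 7; (5|7)=-1, (6|7)=-1; (−1)^{0·3·3}·(-1)^3·(-1)^0 = -1.
v=∞: 10 > 0 and -1134770 < 0  ⇒  (a,b)_∞ = +1.
v=2: v_2(a)=-3, v_2(b)=-15; units ≡ 5, 7 (mod 8); ε·ε+αω+βω = 0·1+-3·0+-15·1 ≡ 1  ⇒  (a,b)_2 = -1.
Ram(10, -1134770) = {2, 5, 7, 29}; no ℚ_2-point on the conic.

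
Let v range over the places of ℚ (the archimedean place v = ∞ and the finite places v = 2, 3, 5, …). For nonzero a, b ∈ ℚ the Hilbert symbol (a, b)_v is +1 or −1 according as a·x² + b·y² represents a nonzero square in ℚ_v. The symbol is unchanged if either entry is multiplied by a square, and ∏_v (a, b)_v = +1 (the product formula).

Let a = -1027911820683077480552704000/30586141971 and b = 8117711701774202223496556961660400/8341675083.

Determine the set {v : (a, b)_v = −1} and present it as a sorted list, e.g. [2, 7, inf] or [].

Mod squares: a ≡ -110, b ≡ 67773. Check v ∈ {∞, 2, 3, 5, 7, 11, 19, 29, 31, 37, 41, 43}.
v=43: a=43^4·(≡20), b=43^6·(≡29) mod 43; (20|43)=-1, (29|43)=-1; (−1)^{4·6·21}·(-1)^6·(-1)^4 = +1.
v=29: a=29^2·(≡9), b=29^3·(≡10) mod 29; (9|29)=+1, (10|29)=-1; (−1)^{2·3·14}·(+1)^3·(-1)^2 = +1.
v=11: a=11^-1·(≡3), b=11^2·(≡7) mod 11; (3|11)=+1, (7|11)=-1; (−1)^{-1·2·5}·(+1)^2·(-1)^-1 = -1.
v=41: a=41^4·(≡27), b=41^5·(≡11) mod 41; (27|41)=-1, (11|41)=-1; (−1)^{4·5·20}·(-1)^5·(-1)^4 = -1.
v=2: v_2(a)=11, v_2(b)=4; units ≡ 1, 5 (mod 8); ε·ε+αω+βω = 0·0+11·1+4·0 ≡ 1  ⇒  (a,b)_2 = -1.
v=37: a=37^2·(≡3), b=37^2·(≡25) mod 37; (3|37)=+1, (25|37)=+1; (−1)^{2·2·18}·(+1)^2·(+1)^2 = +1.
v=3: a=3^-10·(≡1), b=3^-11·(≡1) mod 3; (1|3)=+1, (1|3)=+1; (−1)^{-10·-11·1}·(+1)^-11·(+1)^-10 = +1.
v=5: a=5^3·(≡3), b=5^2·(≡2) mod 5; (3|5)=-1, (2|5)=-1; (−1)^{3·2·2}·(-1)^2·(-1)^3 = -1.
v=7: a=7^-2·(≡2), b=7^-2·(≡5) mod 7; (2|7)=+1, (5|7)=-1; (−1)^{-2·-2·3}·(+1)^-2·(-1)^-2 = +1.
v=∞: -110 < 0 and 67773 > 0  ⇒  (a,b)_∞ = +1.
v=31: a=31^-2·(≡20), b=31^-2·(≡7) mod 31; (20|31)=+1, (7|31)=+1; (−1)^{-2·-2·15}·(+1)^-2·(+1)^-2 = +1.
v=19: a=19^2·(≡5), b=19^3·(≡12) mod 19; (5|19)=+1, (12|19)=-1; (−1)^{2·3·9}·(+1)^3·(-1)^2 = +1.
Ram(-110, 67773) = {2, 5, 11, 41}; no ℚ_2-point on the conic.

[2, 5, 11, 41]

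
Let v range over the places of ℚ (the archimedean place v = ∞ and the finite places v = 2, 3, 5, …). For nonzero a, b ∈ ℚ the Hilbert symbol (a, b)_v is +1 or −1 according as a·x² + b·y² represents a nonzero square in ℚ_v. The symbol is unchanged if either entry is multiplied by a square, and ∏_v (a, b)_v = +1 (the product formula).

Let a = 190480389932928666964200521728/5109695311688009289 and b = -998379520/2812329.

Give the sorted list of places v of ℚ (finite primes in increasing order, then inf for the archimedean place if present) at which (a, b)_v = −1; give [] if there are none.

[5, 29]

(a, b) ≡ (493, -145) mod (ℚ^×)²; places V = {2, 3, 5, 7, 13, 17, 29, 41, 43, ∞}.
(a,b)_41: α=6, u≡36; β=2, v≡26 (mod 41); (36|41)=+1, (26|41)=-1; sign (−1)^0·+1^2·-1^6 = +1.
(a,b)_17: α=1, u≡6; β=0, v≡8 (mod 17); (6|17)=-1, (8|17)=+1; sign (−1)^0·-1^0·+1^1 = +1.
(a,b)_13: α=-2, u≡3; β=-2, v≡5 (mod 13); (3|13)=+1, (5|13)=-1; sign (−1)^0·+1^-2·-1^-2 = +1.
(a,b)_29: α=3, u≡15; β=1, v≡13 (mod 29); (15|29)=-1, (13|29)=+1; sign (−1)^0·-1^1·+1^3 = -1.
(a,b)_∞: sgn(493)=+, sgn(-145)=−, so +1.
(a,b)_5: α=0, u≡2; β=1, v≡4 (mod 5); (2|5)=-1, (4|5)=+1; sign (−1)^0·-1^1·+1^0 = -1.
(a,b)_2: α=24, β=12; u≡5, v≡7 (mod 8); ε(u)ε(v)=0·1, αω(v)=24·0, βω(u)=12·1; sum ≡ 0  ⇒  +1.
(a,b)_7: α=8, u≡5; β=0, v≡1 (mod 7); (5|7)=-1, (1|7)=+1; sign (−1)^0·-1^0·+1^8 = +1.
(a,b)_43: α=-6, u≡8; β=-2, v≡42 (mod 43); (8|43)=-1, (42|43)=-1; sign (−1)^0·-1^-2·-1^-6 = +1.
(a,b)_3: α=-14, u≡1; β=-2, v≡2 (mod 3); (1|3)=+1, (2|3)=-1; sign (−1)^0·+1^-2·-1^-14 = +1.
Ram(493, -145) = {5, 29}; no ℚ_5-point on the conic.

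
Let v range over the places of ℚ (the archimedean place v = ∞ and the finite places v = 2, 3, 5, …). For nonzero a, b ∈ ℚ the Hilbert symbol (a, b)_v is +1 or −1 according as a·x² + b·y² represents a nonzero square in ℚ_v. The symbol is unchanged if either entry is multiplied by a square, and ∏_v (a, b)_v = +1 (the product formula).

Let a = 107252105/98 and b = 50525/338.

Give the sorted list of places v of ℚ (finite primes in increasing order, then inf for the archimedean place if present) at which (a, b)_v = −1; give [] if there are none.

[2, 5, 23, 41]

(a, b) ≡ (405490, 4042) mod (ℚ^×)²; places V = {2, 5, 7, 13, 23, 41, 43, 47, ∞}.
(a,b)_5: α=1, u≡2; β=2, v≡2 (mod 5); (2|5)=-1, (2|5)=-1; sign (−1)^0·-1^2·-1^1 = -1.
(a,b)_23: α=3, u≡1; β=0, v≡14 (mod 23); (1|23)=+1, (14|23)=-1; sign (−1)^0·+1^0·-1^3 = -1.
(a,b)_2: α=-1, β=-1; u≡1, v≡5 (mod 8); ε(u)ε(v)=0·0, αω(v)=-1·1, βω(u)=-1·0; sum ≡ 1  ⇒  -1.
(a,b)_41: α=1, u≡4; β=0, v≡30 (mod 41); (4|41)=+1, (30|41)=-1; sign (−1)^0·+1^0·-1^1 = -1.
(a,b)_13: α=0, u≡11; β=-2, v≡10 (mod 13); (11|13)=-1, (10|13)=+1; sign (−1)^0·-1^-2·+1^0 = +1.
(a,b)_47: α=0, u≡8; β=1, v≡15 (mod 47); (8|47)=+1, (15|47)=-1; sign (−1)^0·+1^1·-1^0 = +1.
(a,b)_7: α=-2, u≡1; β=0, v≡3 (mod 7); (1|7)=+1, (3|7)=-1; sign (−1)^0·+1^0·-1^-2 = +1.
(a,b)_43: α=1, u≡16; β=1, v≡12 (mod 43); (16|43)=+1, (12|43)=-1; sign (−1)^1·+1^1·-1^1 = +1.
(a,b)_∞: sgn(405490)=+, sgn(4042)=+, so +1.
|Ram(405490, 4042)| = 4, even; anisotropic at {2, 5, 23, 41}.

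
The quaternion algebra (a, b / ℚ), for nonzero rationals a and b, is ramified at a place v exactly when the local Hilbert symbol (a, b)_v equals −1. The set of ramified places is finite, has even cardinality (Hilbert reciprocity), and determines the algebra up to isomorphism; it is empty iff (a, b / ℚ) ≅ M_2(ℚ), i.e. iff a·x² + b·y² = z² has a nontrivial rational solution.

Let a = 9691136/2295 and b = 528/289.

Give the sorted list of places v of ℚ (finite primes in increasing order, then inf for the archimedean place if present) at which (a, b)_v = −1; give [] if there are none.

[3, 5, 7, 11]

Mod squares: a ≡ 3570, b ≡ 33. Check v ∈ {∞, 2, 3, 5, 7, 11, 13, 17}.
v=∞: 3570 > 0 and 33 > 0  ⇒  (a,b)_∞ = +1.
v=13: a=13^2·(≡2), b=13^0·(≡7) mod 13; (2|13)=-1, (7|13)=-1; (−1)^{2·0·6}·(-1)^0·(-1)^2 = +1.
v=3: a=3^-3·(≡2), b=3^1·(≡2) mod 3; (2|3)=-1, (2|3)=-1; (−1)^{-3·1·1}·(-1)^1·(-1)^-3 = -1.
v=5: a=5^-1·(≡4), b=5^0·(≡2) mod 5; (4|5)=+1, (2|5)=-1; (−1)^{-1·0·2}·(+1)^0·(-1)^-1 = -1.
v=2: v_2(a)=13, v_2(b)=4; units ≡ 1, 1 (mod 8); ε·ε+αω+βω = 0·0+13·0+4·0 ≡ 0  ⇒  (a,b)_2 = +1.
v=11: a=11^0·(≡10), b=11^1·(≡5) mod 11; (10|11)=-1, (5|11)=+1; (−1)^{0·1·5}·(-1)^1·(+1)^0 = -1.
v=7: a=7^1·(≡5), b=7^0·(≡5) mod 7; (5|7)=-1, (5|7)=-1; (−1)^{1·0·3}·(-1)^0·(-1)^1 = -1.
v=17: a=17^-1·(≡3), b=17^-2·(≡1) mod 17; (3|17)=-1, (1|17)=+1; (−1)^{-1·-2·8}·(-1)^-2·(+1)^-1 = +1.
Ram(3570, 33) = {3, 5, 7, 11}; no ℚ_3-point on the conic.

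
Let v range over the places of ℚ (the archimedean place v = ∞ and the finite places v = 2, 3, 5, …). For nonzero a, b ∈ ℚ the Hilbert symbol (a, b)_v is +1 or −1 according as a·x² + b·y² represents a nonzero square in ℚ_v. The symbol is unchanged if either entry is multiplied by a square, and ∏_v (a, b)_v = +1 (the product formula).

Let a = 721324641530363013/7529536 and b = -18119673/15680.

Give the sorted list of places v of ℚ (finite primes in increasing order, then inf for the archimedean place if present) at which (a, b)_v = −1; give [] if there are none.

Mod squares: a ≡ 13, b ≡ -165. Check v ∈ {∞, 2, 3, 5, 7, 11, 13, 19}.
v=5: a=5^0·(≡3), b=5^-1·(≡2) mod 5; (3|5)=-1, (2|5)=-1; (−1)^{0·-1·2}·(-1)^-1·(-1)^0 = -1.
v=∞: 13 > 0 and -165 < 0  ⇒  (a,b)_∞ = +1.
v=2: v_2(a)=-6, v_2(b)=-6; units ≡ 5, 3 (mod 8); ε·ε+αω+βω = 0·1+-6·1+-6·1 ≡ 0  ⇒  (a,b)_2 = +1.
v=13: a=13^7·(≡10), b=13^2·(≡10) mod 13; (10|13)=+1, (10|13)=+1; (−1)^{7·2·6}·(+1)^2·(+1)^7 = +1.
v=19: a=19^4·(≡13), b=19^2·(≡1) mod 19; (13|19)=-1, (1|19)=+1; (−1)^{4·2·9}·(-1)^2·(+1)^4 = +1.
v=11: a=11^2·(≡6), b=11^1·(≡8) mod 11; (6|11)=-1, (8|11)=-1; (−1)^{2·1·5}·(-1)^1·(-1)^2 = -1.
v=3: a=3^6·(≡1), b=3^3·(≡2) mod 3; (1|3)=+1, (2|3)=-1; (−1)^{6·3·1}·(+1)^3·(-1)^6 = +1.
v=7: a=7^-6·(≡3), b=7^-2·(≡6) mod 7; (3|7)=-1, (6|7)=-1; (−1)^{-6·-2·3}·(-1)^-2·(-1)^-6 = +1.
(13, -165 / ℚ) ramifies at {5, 11}: a division algebra.

[5, 11]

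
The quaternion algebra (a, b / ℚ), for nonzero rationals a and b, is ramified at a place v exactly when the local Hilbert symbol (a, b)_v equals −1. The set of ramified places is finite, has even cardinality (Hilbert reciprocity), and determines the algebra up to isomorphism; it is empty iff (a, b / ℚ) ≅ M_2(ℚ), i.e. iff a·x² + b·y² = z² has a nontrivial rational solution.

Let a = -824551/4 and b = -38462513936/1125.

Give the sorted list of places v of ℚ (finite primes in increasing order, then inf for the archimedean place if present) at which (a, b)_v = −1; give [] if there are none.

[17, inf]

Mod squares: a ≡ -4879, b ≡ -2027245. Check v ∈ {∞, 2, 3, 5, 7, 11, 13, 17, 29, 31, 41}.
v=5: a=5^0·(≡1), b=5^-3·(≡1) mod 5; (1|5)=+1, (1|5)=+1; (−1)^{0·-3·2}·(+1)^-3·(+1)^0 = +1.
v=2: v_2(a)=-2, v_2(b)=4; units ≡ 1, 3 (mod 8); ε·ε+αω+βω = 0·1+-2·1+4·0 ≡ 0  ⇒  (a,b)_2 = +1.
v=7: a=7^1·(≡6), b=7^2·(≡4) mod 7; (6|7)=-1, (4|7)=+1; (−1)^{1·2·3}·(-1)^2·(+1)^1 = +1.
v=17: a=17^1·(≡8), b=17^0·(≡7) mod 17; (8|17)=+1, (7|17)=-1; (−1)^{1·0·8}·(+1)^0·(-1)^1 = -1.
v=∞: -4879 < 0 and -2027245 < 0  ⇒  (a,b)_∞ = -1.
v=29: a=29^0·(≡16), b=29^1·(≡17) mod 29; (16|29)=+1, (17|29)=-1; (−1)^{0·1·14}·(+1)^1·(-1)^0 = +1.
v=31: a=31^0·(≡20), b=31^1·(≡22) mod 31; (20|31)=+1, (22|31)=-1; (−1)^{0·1·15}·(+1)^1·(-1)^0 = +1.
v=41: a=41^1·(≡5), b=41^1·(≡9) mod 41; (5|41)=+1, (9|41)=+1; (−1)^{1·1·20}·(+1)^1·(+1)^1 = +1.
v=13: a=13^2·(≡12), b=13^0·(≡9) mod 13; (12|13)=+1, (9|13)=+1; (−1)^{2·0·6}·(+1)^0·(+1)^2 = +1.
v=3: a=3^0·(≡2), b=3^-2·(≡2) mod 3; (2|3)=-1, (2|3)=-1; (−1)^{0·-2·1}·(-1)^-2·(-1)^0 = +1.
v=11: a=11^0·(≡5), b=11^3·(≡2) mod 11; (5|11)=+1, (2|11)=-1; (−1)^{0·3·5}·(+1)^3·(-1)^0 = +1.
|Ram(-4879, -2027245)| = 2, even; anisotropic at {17, ∞}.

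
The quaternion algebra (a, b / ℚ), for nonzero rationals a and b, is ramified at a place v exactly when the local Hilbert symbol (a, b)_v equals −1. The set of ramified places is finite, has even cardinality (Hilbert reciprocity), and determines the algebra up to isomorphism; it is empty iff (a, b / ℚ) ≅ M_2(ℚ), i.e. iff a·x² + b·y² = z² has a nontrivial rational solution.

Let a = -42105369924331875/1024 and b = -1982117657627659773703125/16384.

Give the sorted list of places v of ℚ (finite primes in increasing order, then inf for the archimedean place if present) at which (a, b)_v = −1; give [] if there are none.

(a, b) ≡ (-19, -5453) mod (ℚ^×)²; places V = {2, 3, 5, 7, 19, 41, ∞}.
(a,b)_3: α=16, u≡2; β=24, v≡1 (mod 3); (2|3)=-1, (1|3)=+1; sign (−1)^0·-1^24·+1^16 = +1.
(a,b)_7: α=2, u≡1; β=3, v≡3 (mod 7); (1|7)=+1, (3|7)=-1; sign (−1)^0·+1^3·-1^2 = +1.
(a,b)_41: α=2, u≡3; β=3, v≡20 (mod 41); (3|41)=-1, (20|41)=+1; sign (−1)^0·-1^3·+1^2 = -1.
(a,b)_5: α=4, u≡1; β=6, v≡2 (mod 5); (1|5)=+1, (2|5)=-1; sign (−1)^0·+1^6·-1^4 = +1.
(a,b)_19: α=1, u≡8; β=1, v≡17 (mod 19); (8|19)=-1, (17|19)=+1; sign (−1)^1·-1^1·+1^1 = +1.
(a,b)_∞: sgn(-19)=−, sgn(-5453)=−, so -1.
(a,b)_2: α=-10, β=-14; u≡5, v≡3 (mod 8); ε(u)ε(v)=0·1, αω(v)=-10·1, βω(u)=-14·1; sum ≡ 0  ⇒  +1.
|Ram(-19, -5453)| = 2, even; anisotropic at {41, ∞}.

[41, inf]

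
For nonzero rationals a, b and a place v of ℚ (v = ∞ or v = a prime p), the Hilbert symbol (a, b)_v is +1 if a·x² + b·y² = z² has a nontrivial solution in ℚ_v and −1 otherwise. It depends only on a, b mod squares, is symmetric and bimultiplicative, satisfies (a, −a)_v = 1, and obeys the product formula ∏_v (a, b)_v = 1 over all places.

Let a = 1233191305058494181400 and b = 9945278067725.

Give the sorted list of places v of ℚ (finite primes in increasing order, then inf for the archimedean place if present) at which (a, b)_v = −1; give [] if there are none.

[2, 17, 19, 29]

(a, b) ≡ (84854, 221) mod (ℚ^×)²; places V = {2, 3, 5, 7, 11, 13, 17, 19, 29, ∞}.
(a,b)_13: α=2, u≡3; β=1, v≡4 (mod 13); (3|13)=+1, (4|13)=+1; sign (−1)^0·+1^1·+1^2 = +1.
(a,b)_19: α=3, u≡11; β=2, v≡18 (mod 19); (11|19)=+1, (18|19)=-1; sign (−1)^0·+1^2·-1^3 = -1.
(a,b)_7: α=1, u≡3; β=2, v≡2 (mod 7); (3|7)=-1, (2|7)=+1; sign (−1)^0·-1^2·+1^1 = +1.
(a,b)_11: α=3, u≡1; β=2, v≡4 (mod 11); (1|11)=+1, (4|11)=+1; sign (−1)^0·+1^2·+1^3 = +1.
(a,b)_3: α=4, u≡2; β=0, v≡2 (mod 3); (2|3)=-1, (2|3)=-1; sign (−1)^0·-1^0·-1^4 = +1.
(a,b)_17: α=2, u≡3; β=1, v≡16 (mod 17); (3|17)=-1, (16|17)=+1; sign (−1)^0·-1^1·+1^2 = -1.
(a,b)_2: α=3, β=0; u≡3, v≡5 (mod 8); ε(u)ε(v)=1·0, αω(v)=3·1, βω(u)=0·1; sum ≡ 1  ⇒  -1.
(a,b)_5: α=2, u≡1; β=2, v≡4 (mod 5); (1|5)=+1, (4|5)=+1; sign (−1)^0·+1^2·+1^2 = +1.
(a,b)_∞: sgn(84854)=+, sgn(221)=+, so +1.
(a,b)_29: α=3, u≡12; β=2, v≡12 (mod 29); (12|29)=-1, (12|29)=-1; sign (−1)^0·-1^2·-1^3 = -1.
Ram(84854, 221) = {2, 17, 19, 29}; no ℚ_2-point on the conic.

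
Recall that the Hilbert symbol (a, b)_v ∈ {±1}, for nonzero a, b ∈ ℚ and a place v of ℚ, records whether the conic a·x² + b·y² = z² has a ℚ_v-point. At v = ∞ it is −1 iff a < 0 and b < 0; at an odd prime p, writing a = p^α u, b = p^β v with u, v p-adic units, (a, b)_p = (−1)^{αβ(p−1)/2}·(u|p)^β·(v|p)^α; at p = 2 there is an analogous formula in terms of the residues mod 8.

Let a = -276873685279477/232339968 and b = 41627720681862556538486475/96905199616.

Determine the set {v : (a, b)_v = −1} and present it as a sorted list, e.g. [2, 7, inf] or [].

Mod squares: a ≡ -546, b ≡ 299. Check v ∈ {∞, 2, 3, 5, 7, 11, 13, 17, 19, 23, 29, 37}.
v=∞: -546 < 0 and 299 > 0  ⇒  (a,b)_∞ = +1.
v=13: a=13^1·(≡4), b=13^3·(≡9) mod 13; (4|13)=+1, (9|13)=+1; (−1)^{1·3·6}·(+1)^3·(+1)^1 = +1.
v=11: a=11^2·(≡5), b=11^2·(≡6) mod 11; (5|11)=+1, (6|11)=-1; (−1)^{2·2·5}·(+1)^2·(-1)^2 = +1.
v=2: v_2(a)=-9, v_2(b)=-28; units ≡ 7, 3 (mod 8); ε·ε+αω+βω = 1·1+-9·1+-28·0 ≡ 0  ⇒  (a,b)_2 = +1.
v=19: a=19^0·(≡1), b=19^-2·(≡18) mod 19; (1|19)=+1, (18|19)=-1; (−1)^{0·-2·9}·(+1)^-2·(-1)^0 = +1.
v=29: a=29^2·(≡4), b=29^4·(≡28) mod 29; (4|29)=+1, (28|29)=+1; (−1)^{2·4·14}·(+1)^4·(+1)^2 = +1.
v=17: a=17^2·(≡4), b=17^2·(≡6) mod 17; (4|17)=+1, (6|17)=-1; (−1)^{2·2·8}·(+1)^2·(-1)^2 = +1.
v=3: a=3^-3·(≡1), b=3^2·(≡2) mod 3; (1|3)=+1, (2|3)=-1; (−1)^{-3·2·1}·(+1)^2·(-1)^-3 = -1.
v=37: a=37^2·(≡1), b=37^0·(≡34) mod 37; (1|37)=+1, (34|37)=+1; (−1)^{2·0·18}·(+1)^0·(+1)^2 = +1.
v=23: a=23^2·(≡6), b=23^7·(≡8) mod 23; (6|23)=+1, (8|23)=+1; (−1)^{2·7·11}·(+1)^7·(+1)^2 = +1.
v=5: a=5^0·(≡1), b=5^2·(≡4) mod 5; (1|5)=+1, (4|5)=+1; (−1)^{0·2·2}·(+1)^2·(+1)^0 = +1.
v=7: a=7^-5·(≡6), b=7^0·(≡6) mod 7; (6|7)=-1, (6|7)=-1; (−1)^{-5·0·3}·(-1)^0·(-1)^-5 = -1.
|Ram(-546, 299)| = 2, even; anisotropic at {3, 7}.

[3, 7]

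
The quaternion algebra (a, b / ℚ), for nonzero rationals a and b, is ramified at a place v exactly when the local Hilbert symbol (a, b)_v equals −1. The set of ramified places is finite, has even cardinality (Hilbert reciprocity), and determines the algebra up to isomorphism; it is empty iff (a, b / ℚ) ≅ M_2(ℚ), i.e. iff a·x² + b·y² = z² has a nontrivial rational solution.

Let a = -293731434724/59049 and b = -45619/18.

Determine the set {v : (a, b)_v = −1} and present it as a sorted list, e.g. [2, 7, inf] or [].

[19, inf]

(a, b) ≡ (-1729, -38) mod (ℚ^×)²; places V = {2, 3, 7, 13, 19, ∞}.
(a,b)_7: α=7, u≡6; β=4, v≡4 (mod 7); (6|7)=-1, (4|7)=+1; sign (−1)^0·-1^4·+1^7 = +1.
(a,b)_19: α=3, u≡1; β=1, v≡7 (mod 19); (1|19)=+1, (7|19)=+1; sign (−1)^1·+1^1·+1^3 = -1.
(a,b)_2: α=2, β=-1; u≡7, v≡5 (mod 8); ε(u)ε(v)=1·0, αω(v)=2·1, βω(u)=-1·0; sum ≡ 0  ⇒  +1.
(a,b)_3: α=-10, u≡2; β=-2, v≡1 (mod 3); (2|3)=-1, (1|3)=+1; sign (−1)^0·-1^-2·+1^-10 = +1.
(a,b)_13: α=1, u≡1; β=0, v≡10 (mod 13); (1|13)=+1, (10|13)=+1; sign (−1)^0·+1^0·+1^1 = +1.
(a,b)_∞: sgn(-1729)=−, sgn(-38)=−, so -1.
|Ram(-1729, -38)| = 2, even; anisotropic at {19, ∞}.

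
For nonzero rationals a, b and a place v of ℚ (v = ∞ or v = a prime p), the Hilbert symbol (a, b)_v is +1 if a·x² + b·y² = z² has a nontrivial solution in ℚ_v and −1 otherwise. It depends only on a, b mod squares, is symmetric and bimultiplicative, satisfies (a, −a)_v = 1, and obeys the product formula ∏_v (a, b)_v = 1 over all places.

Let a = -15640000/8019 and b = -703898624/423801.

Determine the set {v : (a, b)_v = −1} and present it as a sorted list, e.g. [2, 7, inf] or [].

[2, 11, 13, 17, 19, inf]

(a, b) ≡ (-4301, -5681) mod (ℚ^×)²; places V = {2, 3, 5, 7, 11, 13, 17, 19, 23, 31, ∞}.
(a,b)_2: α=6, β=10; u≡3, v≡7 (mod 8); ε(u)ε(v)=1·1, αω(v)=6·0, βω(u)=10·1; sum ≡ 1  ⇒  -1.
(a,b)_17: α=1, u≡9; β=0, v≡14 (mod 17); (9|17)=+1, (14|17)=-1; sign (−1)^0·+1^0·-1^1 = -1.
(a,b)_19: α=0, u≡2; β=1, v≡1 (mod 19); (2|19)=-1, (1|19)=+1; sign (−1)^0·-1^1·+1^0 = -1.
(a,b)_23: α=1, u≡15; β=1, v≡6 (mod 23); (15|23)=-1, (6|23)=+1; sign (−1)^1·-1^1·+1^1 = +1.
(a,b)_13: α=0, u≡6; β=1, v≡5 (mod 13); (6|13)=-1, (5|13)=-1; sign (−1)^0·-1^1·-1^0 = -1.
(a,b)_5: α=4, u≡4; β=0, v≡1 (mod 5); (4|5)=+1, (1|5)=+1; sign (−1)^0·+1^0·+1^4 = +1.
(a,b)_3: α=-6, u≡1; β=-2, v≡1 (mod 3); (1|3)=+1, (1|3)=+1; sign (−1)^0·+1^-2·+1^-6 = +1.
(a,b)_31: α=0, u≡19; β=-2, v≡30 (mod 31); (19|31)=+1, (30|31)=-1; sign (−1)^0·+1^-2·-1^0 = +1.
(a,b)_11: α=-1, u≡3; β=2, v≡7 (mod 11); (3|11)=+1, (7|11)=-1; sign (−1)^0·+1^2·-1^-1 = -1.
(a,b)_∞: sgn(-4301)=−, sgn(-5681)=−, so -1.
(a,b)_7: α=0, u≡4; β=-2, v≡3 (mod 7); (4|7)=+1, (3|7)=-1; sign (−1)^0·+1^-2·-1^0 = +1.
|Ram(-4301, -5681)| = 6, even; anisotropic at {2, 11, 13, 17, 19, ∞}.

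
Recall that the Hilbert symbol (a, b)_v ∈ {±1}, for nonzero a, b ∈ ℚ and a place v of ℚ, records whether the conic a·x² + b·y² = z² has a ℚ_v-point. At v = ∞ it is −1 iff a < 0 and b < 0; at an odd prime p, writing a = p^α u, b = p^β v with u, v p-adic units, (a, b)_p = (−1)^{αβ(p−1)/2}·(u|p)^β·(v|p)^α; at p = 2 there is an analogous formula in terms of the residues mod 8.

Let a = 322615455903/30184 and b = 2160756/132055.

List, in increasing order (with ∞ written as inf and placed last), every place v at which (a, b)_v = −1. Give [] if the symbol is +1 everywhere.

[5, 11, 17, 19]

Mod squares: a ≡ 102102, b ≡ 40755. Check v ∈ {∞, 2, 3, 5, 7, 11, 13, 17, 19, 43}.
v=5: a=5^0·(≡2), b=5^-1·(≡1) mod 5; (2|5)=-1, (1|5)=+1; (−1)^{0·-1·2}·(-1)^-1·(+1)^0 = -1.
v=2: v_2(a)=-3, v_2(b)=2; units ≡ 3, 3 (mod 8); ε·ε+αω+βω = 1·1+-3·1+2·1 ≡ 0  ⇒  (a,b)_2 = +1.
v=∞: 102102 > 0 and 40755 > 0  ⇒  (a,b)_∞ = +1.
v=3: a=3^7·(≡2), b=3^7·(≡1) mod 3; (2|3)=-1, (1|3)=+1; (−1)^{7·7·1}·(-1)^7·(+1)^7 = +1.
v=43: a=43^2·(≡5), b=43^0·(≡3) mod 43; (5|43)=-1, (3|43)=-1; (−1)^{2·0·21}·(-1)^0·(-1)^2 = +1.
v=13: a=13^1·(≡2), b=13^1·(≡7) mod 13; (2|13)=-1, (7|13)=-1; (−1)^{1·1·6}·(-1)^1·(-1)^1 = +1.
v=19: a=19^2·(≡12), b=19^1·(≡17) mod 19; (12|19)=-1, (17|19)=+1; (−1)^{2·1·9}·(-1)^1·(+1)^2 = -1.
v=11: a=11^-1·(≡3), b=11^-1·(≡1) mod 11; (3|11)=+1, (1|11)=+1; (−1)^{-1·-1·5}·(+1)^-1·(+1)^-1 = -1.
v=17: a=17^1·(≡14), b=17^0·(≡12) mod 17; (14|17)=-1, (12|17)=-1; (−1)^{1·0·8}·(-1)^0·(-1)^1 = -1.
v=7: a=7^-3·(≡5), b=7^-4·(≡4) mod 7; (5|7)=-1, (4|7)=+1; (−1)^{-3·-4·3}·(-1)^-4·(+1)^-3 = +1.
(102102, 40755 / ℚ) ramifies at {5, 11, 17, 19}: a division algebra.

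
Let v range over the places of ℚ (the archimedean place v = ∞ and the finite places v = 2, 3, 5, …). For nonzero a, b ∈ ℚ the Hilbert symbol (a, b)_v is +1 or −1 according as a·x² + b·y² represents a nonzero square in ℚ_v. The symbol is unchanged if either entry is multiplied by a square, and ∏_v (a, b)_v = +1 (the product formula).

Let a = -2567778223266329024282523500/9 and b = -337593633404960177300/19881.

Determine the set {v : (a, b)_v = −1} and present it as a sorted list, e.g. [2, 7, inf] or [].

[5, 23, 43, inf]

Mod squares: a ≡ -1003835, b ≡ -10373. Check v ∈ {∞, 2, 3, 5, 7, 11, 17, 23, 29, 37, 41, 43, 47}.
v=11: a=11^2·(≡1), b=11^1·(≡4) mod 11; (1|11)=+1, (4|11)=+1; (−1)^{2·1·5}·(+1)^1·(+1)^2 = +1.
v=3: a=3^-2·(≡1), b=3^-2·(≡1) mod 3; (1|3)=+1, (1|3)=+1; (−1)^{-2·-2·1}·(+1)^-2·(+1)^-2 = +1.
v=17: a=17^2·(≡16), b=17^2·(≡10) mod 17; (16|17)=+1, (10|17)=-1; (−1)^{2·2·8}·(+1)^2·(-1)^2 = +1.
v=23: a=23^5·(≡12), b=23^3·(≡12) mod 23; (12|23)=+1, (12|23)=+1; (−1)^{5·3·11}·(+1)^3·(+1)^5 = -1.
v=7: a=7^1·(≡4), b=7^0·(≡1) mod 7; (4|7)=+1, (1|7)=+1; (−1)^{1·0·3}·(+1)^0·(+1)^1 = +1.
v=43: a=43^3·(≡11), b=43^2·(≡19) mod 43; (11|43)=+1, (19|43)=-1; (−1)^{3·2·21}·(+1)^2·(-1)^3 = -1.
v=29: a=29^3·(≡17), b=29^2·(≡22) mod 29; (17|29)=-1, (22|29)=+1; (−1)^{3·2·14}·(-1)^2·(+1)^3 = +1.
v=5: a=5^3·(≡3), b=5^2·(≡3) mod 5; (3|5)=-1, (3|5)=-1; (−1)^{3·2·2}·(-1)^2·(-1)^3 = -1.
v=47: a=47^0·(≡46), b=47^-2·(≡9) mod 47; (46|47)=-1, (9|47)=+1; (−1)^{0·-2·23}·(-1)^-2·(+1)^0 = +1.
v=2: v_2(a)=2, v_2(b)=2; units ≡ 5, 3 (mod 8); ε·ε+αω+βω = 0·1+2·1+2·1 ≡ 0  ⇒  (a,b)_2 = +1.
v=37: a=37^0·(≡27), b=37^2·(≡31) mod 37; (27|37)=+1, (31|37)=-1; (−1)^{0·2·18}·(+1)^2·(-1)^0 = +1.
v=41: a=41^2·(≡33), b=41^1·(≡13) mod 41; (33|41)=+1, (13|41)=-1; (−1)^{2·1·20}·(+1)^1·(-1)^2 = +1.
v=∞: -1003835 < 0 and -10373 < 0  ⇒  (a,b)_∞ = -1.
|Ram(-1003835, -10373)| = 4, even; anisotropic at {5, 23, 43, ∞}.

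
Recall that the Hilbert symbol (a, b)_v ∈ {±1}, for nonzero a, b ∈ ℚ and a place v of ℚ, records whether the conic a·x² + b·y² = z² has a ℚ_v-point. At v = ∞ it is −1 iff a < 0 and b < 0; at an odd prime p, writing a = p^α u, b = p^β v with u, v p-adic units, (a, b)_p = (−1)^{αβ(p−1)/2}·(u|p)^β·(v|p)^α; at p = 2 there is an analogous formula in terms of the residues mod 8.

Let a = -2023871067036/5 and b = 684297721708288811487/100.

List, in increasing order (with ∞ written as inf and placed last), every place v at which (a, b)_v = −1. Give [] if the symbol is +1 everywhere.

[5, 7, 29, 37]

(a, b) ≡ (-2755, 3367) mod (ℚ^×)²; places V = {2, 3, 5, 7, 13, 19, 29, 37, ∞}.
(a,b)_3: α=4, u≡2; β=10, v≡1 (mod 3); (2|3)=-1, (1|3)=+1; sign (−1)^0·-1^10·+1^4 = +1.
(a,b)_5: α=-1, u≡4; β=-2, v≡3 (mod 5); (4|5)=+1, (3|5)=-1; sign (−1)^0·+1^-2·-1^-1 = -1.
(a,b)_7: α=2, u≡6; β=3, v≡6 (mod 7); (6|7)=-1, (6|7)=-1; sign (−1)^0·-1^3·-1^2 = -1.
(a,b)_∞: sgn(-2755)=−, sgn(3367)=+, so +1.
(a,b)_29: α=1, u≡3; β=2, v≡19 (mod 29); (3|29)=-1, (19|29)=-1; sign (−1)^0·-1^2·-1^1 = -1.
(a,b)_13: α=2, u≡1; β=3, v≡9 (mod 13); (1|13)=+1, (9|13)=+1; sign (−1)^0·+1^3·+1^2 = +1.
(a,b)_37: α=2, u≡6; β=3, v≡29 (mod 37); (6|37)=-1, (29|37)=-1; sign (−1)^0·-1^3·-1^2 = -1.
(a,b)_19: α=1, u≡6; β=2, v≡17 (mod 19); (6|19)=+1, (17|19)=+1; sign (−1)^0·+1^2·+1^1 = +1.
(a,b)_2: α=2, β=-2; u≡5, v≡7 (mod 8); ε(u)ε(v)=0·1, αω(v)=2·0, βω(u)=-2·1; sum ≡ 0  ⇒  +1.
Ram(-2755, 3367) = {5, 7, 29, 37}; no ℚ_5-point on the conic.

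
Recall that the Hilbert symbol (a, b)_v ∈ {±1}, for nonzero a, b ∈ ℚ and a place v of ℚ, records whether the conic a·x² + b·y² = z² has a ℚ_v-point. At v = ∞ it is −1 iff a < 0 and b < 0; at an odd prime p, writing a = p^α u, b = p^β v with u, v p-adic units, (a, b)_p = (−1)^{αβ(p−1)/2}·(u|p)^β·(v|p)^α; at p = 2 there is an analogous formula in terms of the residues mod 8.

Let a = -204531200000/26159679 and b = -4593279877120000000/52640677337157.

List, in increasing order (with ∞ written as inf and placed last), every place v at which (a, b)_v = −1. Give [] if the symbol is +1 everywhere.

Mod squares: a ≡ -3705, b ≡ -35815. Check v ∈ {∞, 2, 3, 5, 7, 11, 13, 19, 29}.
v=3: a=3^-5·(≡1), b=3^-10·(≡2) mod 3; (1|3)=+1, (2|3)=-1; (−1)^{-5·-10·1}·(+1)^-10·(-1)^-5 = -1.
v=7: a=7^-2·(≡3), b=7^-4·(≡1) mod 7; (3|7)=-1, (1|7)=+1; (−1)^{-2·-4·3}·(-1)^-4·(+1)^-2 = +1.
v=5: a=5^5·(≡4), b=5^7·(≡2) mod 5; (4|5)=+1, (2|5)=-1; (−1)^{5·7·2}·(+1)^7·(-1)^5 = -1.
v=29: a=29^2·(≡28), b=29^3·(≡8) mod 29; (28|29)=+1, (8|29)=-1; (−1)^{2·3·14}·(+1)^3·(-1)^2 = +1.
v=11: a=11^0·(≡7), b=11^2·(≡5) mod 11; (7|11)=-1, (5|11)=+1; (−1)^{0·2·5}·(-1)^2·(+1)^0 = +1.
v=13: a=13^-3·(≡10), b=13^-5·(≡1) mod 13; (10|13)=+1, (1|13)=+1; (−1)^{-3·-5·6}·(+1)^-5·(+1)^-3 = +1.
v=19: a=19^1·(≡14), b=19^1·(≡2) mod 19; (14|19)=-1, (2|19)=-1; (−1)^{1·1·9}·(-1)^1·(-1)^1 = -1.
v=∞: -3705 < 0 and -35815 < 0  ⇒  (a,b)_∞ = -1.
v=2: v_2(a)=12, v_2(b)=20; units ≡ 7, 1 (mod 8); ε·ε+αω+βω = 1·0+12·0+20·0 ≡ 0  ⇒  (a,b)_2 = +1.
Ram(-3705, -35815) = {3, 5, 19, ∞}; no ℚ_3-point on the conic.

[3, 5, 19, inf]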